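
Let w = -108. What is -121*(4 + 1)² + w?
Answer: -3133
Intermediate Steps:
-121*(4 + 1)² + w = -121*(4 + 1)² - 108 = -121*5² - 108 = -121*25 - 108 = -3025 - 108 = -3133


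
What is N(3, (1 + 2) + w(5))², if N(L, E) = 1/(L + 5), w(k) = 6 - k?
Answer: 1/64 ≈ 0.015625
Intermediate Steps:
N(L, E) = 1/(5 + L)
N(3, (1 + 2) + w(5))² = (1/(5 + 3))² = (1/8)² = (⅛)² = 1/64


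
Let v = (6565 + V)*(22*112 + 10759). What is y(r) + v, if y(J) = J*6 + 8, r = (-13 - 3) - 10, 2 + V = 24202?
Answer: 406805447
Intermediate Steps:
V = 24200 (V = -2 + 24202 = 24200)
r = -26 (r = -16 - 10 = -26)
y(J) = 8 + 6*J (y(J) = 6*J + 8 = 8 + 6*J)
v = 406805595 (v = (6565 + 24200)*(22*112 + 10759) = 30765*(2464 + 10759) = 30765*13223 = 406805595)
y(r) + v = (8 + 6*(-26)) + 406805595 = (8 - 156) + 406805595 = -148 + 406805595 = 406805447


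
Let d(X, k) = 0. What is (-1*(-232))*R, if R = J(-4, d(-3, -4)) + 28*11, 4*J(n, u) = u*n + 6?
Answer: 71804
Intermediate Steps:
J(n, u) = 3/2 + n*u/4 (J(n, u) = (u*n + 6)/4 = (n*u + 6)/4 = (6 + n*u)/4 = 3/2 + n*u/4)
R = 619/2 (R = (3/2 + (¼)*(-4)*0) + 28*11 = (3/2 + 0) + 308 = 3/2 + 308 = 619/2 ≈ 309.50)
(-1*(-232))*R = -1*(-232)*(619/2) = 232*(619/2) = 71804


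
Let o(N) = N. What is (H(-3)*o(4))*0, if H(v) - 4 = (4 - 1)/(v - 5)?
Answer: 0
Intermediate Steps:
H(v) = 4 + 3/(-5 + v) (H(v) = 4 + (4 - 1)/(v - 5) = 4 + 3/(-5 + v))
(H(-3)*o(4))*0 = (((-17 + 4*(-3))/(-5 - 3))*4)*0 = (((-17 - 12)/(-8))*4)*0 = (-⅛*(-29)*4)*0 = ((29/8)*4)*0 = (29/2)*0 = 0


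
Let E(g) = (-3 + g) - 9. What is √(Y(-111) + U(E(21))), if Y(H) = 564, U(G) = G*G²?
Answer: √1293 ≈ 35.958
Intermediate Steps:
E(g) = -12 + g
U(G) = G³
√(Y(-111) + U(E(21))) = √(564 + (-12 + 21)³) = √(564 + 9³) = √(564 + 729) = √1293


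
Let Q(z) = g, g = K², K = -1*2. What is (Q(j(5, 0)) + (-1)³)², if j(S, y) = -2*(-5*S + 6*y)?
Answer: 9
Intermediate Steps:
K = -2
j(S, y) = -12*y + 10*S
g = 4 (g = (-2)² = 4)
Q(z) = 4
(Q(j(5, 0)) + (-1)³)² = (4 + (-1)³)² = (4 - 1)² = 3² = 9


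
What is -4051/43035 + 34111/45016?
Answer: 1285607069/1937263560 ≈ 0.66362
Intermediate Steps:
-4051/43035 + 34111/45016 = 1285607069/1937263560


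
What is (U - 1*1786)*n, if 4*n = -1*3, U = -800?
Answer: 3879/2 ≈ 1939.5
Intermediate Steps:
n = -¾ (n = (-1*3)/4 = (¼)*(-3) = -¾ ≈ -0.75000)
(U - 1*1786)*n = (-800 - 1*1786)*(-¾) = (-800 - 1786)*(-¾) = -2586*(-¾) = 3879/2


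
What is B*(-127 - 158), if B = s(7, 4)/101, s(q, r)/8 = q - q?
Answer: 0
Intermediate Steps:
s(q, r) = 0 (s(q, r) = 8*(q - q) = 8*0 = 0)
B = 0 (B = 0/101 = 0*(1/101) = 0)
B*(-127 - 158) = 0*(-127 - 158) = 0*(-285) = 0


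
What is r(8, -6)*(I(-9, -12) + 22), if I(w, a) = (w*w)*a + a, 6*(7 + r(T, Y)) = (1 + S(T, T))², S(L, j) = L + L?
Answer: -118807/3 ≈ -39602.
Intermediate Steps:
S(L, j) = 2*L
r(T, Y) = -7 + (1 + 2*T)²/6
I(w, a) = a + a*w² (I(w, a) = w²*a + a = a*w² + a = a + a*w²)
r(8, -6)*(I(-9, -12) + 22) = (-7 + (1 + 2*8)²/6)*(-12*(1 + (-9)²) + 22) = (-7 + (1 + 16)²/6)*(-12*(1 + 81) + 22) = (-7 + (⅙)*17²)*(-12*82 + 22) = (-7 + (⅙)*289)*(-984 + 22) = (-7 + 289/6)*(-962) = (247/6)*(-962) = -118807/3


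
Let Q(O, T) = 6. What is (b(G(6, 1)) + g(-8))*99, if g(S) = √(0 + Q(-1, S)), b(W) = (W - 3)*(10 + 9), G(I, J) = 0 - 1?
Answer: -7524 + 99*√6 ≈ -7281.5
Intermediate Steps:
G(I, J) = -1
b(W) = -57 + 19*W (b(W) = (-3 + W)*19 = -57 + 19*W)
g(S) = √6 (g(S) = √(0 + 6) = √6)
(b(G(6, 1)) + g(-8))*99 = ((-57 + 19*(-1)) + √6)*99 = ((-57 - 19) + √6)*99 = (-76 + √6)*99 = -7524 + 99*√6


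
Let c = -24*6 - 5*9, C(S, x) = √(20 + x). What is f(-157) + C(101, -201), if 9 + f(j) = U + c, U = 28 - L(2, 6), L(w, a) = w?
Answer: -172 + I*√181 ≈ -172.0 + 13.454*I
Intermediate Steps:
U = 26 (U = 28 - 1*2 = 28 - 2 = 26)
c = -189 (c = -144 - 1*45 = -144 - 45 = -189)
f(j) = -172 (f(j) = -9 + (26 - 189) = -9 - 163 = -172)
f(-157) + C(101, -201) = -172 + √(20 - 201) = -172 + √(-181) = -172 + I*√181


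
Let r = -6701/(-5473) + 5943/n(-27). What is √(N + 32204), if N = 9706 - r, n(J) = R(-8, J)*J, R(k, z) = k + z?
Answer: √282405539732290/82095 ≈ 204.70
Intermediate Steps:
n(J) = J*(-8 + J) (n(J) = (-8 + J)*J = J*(-8 + J))
r = 1850404/246285 (r = -6701/(-5473) + 5943/((-27*(-8 - 27))) = -6701*(-1/5473) + 5943/((-27*(-35))) = 6701/5473 + 5943/945 = 6701/5473 + 5943*(1/945) = 6701/5473 + 283/45 = 1850404/246285 ≈ 7.5133)
N = 2388591806/246285 (N = 9706 - 1*1850404/246285 = 9706 - 1850404/246285 = 2388591806/246285 ≈ 9698.5)
√(N + 32204) = √(2388591806/246285 + 32204) = √(10319953946/246285) = √282405539732290/82095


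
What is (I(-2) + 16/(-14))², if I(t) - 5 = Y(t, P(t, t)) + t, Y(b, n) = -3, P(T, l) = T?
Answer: 64/49 ≈ 1.3061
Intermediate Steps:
I(t) = 2 + t (I(t) = 5 + (-3 + t) = 2 + t)
(I(-2) + 16/(-14))² = ((2 - 2) + 16/(-14))² = (0 + 16*(-1/14))² = (0 - 8/7)² = (-8/7)² = 64/49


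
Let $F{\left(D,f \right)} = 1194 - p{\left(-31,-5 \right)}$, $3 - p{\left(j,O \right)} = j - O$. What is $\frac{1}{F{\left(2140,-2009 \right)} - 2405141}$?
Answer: $- \frac{1}{2403976} \approx -4.1598 \cdot 10^{-7}$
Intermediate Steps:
$p{\left(j,O \right)} = 3 + O - j$ ($p{\left(j,O \right)} = 3 - \left(j - O\right) = 3 + \left(O - j\right) = 3 + O - j$)
$F{\left(D,f \right)} = 1165$ ($F{\left(D,f \right)} = 1194 - \left(3 - 5 - -31\right) = 1194 - \left(3 - 5 + 31\right) = 1194 - 29 = 1165$)
$\frac{1}{F{\left(2140,-2009 \right)} - 2405141} = \frac{1}{1165 - 2405141} = \frac{1}{-2403976} = - \frac{1}{2403976}$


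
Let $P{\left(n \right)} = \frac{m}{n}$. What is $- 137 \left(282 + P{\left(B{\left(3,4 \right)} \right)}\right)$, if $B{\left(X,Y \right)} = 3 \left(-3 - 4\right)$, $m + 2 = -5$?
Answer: $- \frac{116039}{3} \approx -38680.0$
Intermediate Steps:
$m = -7$ ($m = -2 - 5 = -7$)
$B{\left(X,Y \right)} = -21$ ($B{\left(X,Y \right)} = 3 \left(-7\right) = -21$)
$P{\left(n \right)} = - \frac{7}{n}$
$- 137 \left(282 + P{\left(B{\left(3,4 \right)} \right)}\right) = - 137 \left(282 - \frac{7}{-21}\right) = - 137 \left(282 - - \frac{1}{3}\right) = - 137 \left(282 + \frac{1}{3}\right) = \left(-137\right) \frac{847}{3} = - \frac{116039}{3}$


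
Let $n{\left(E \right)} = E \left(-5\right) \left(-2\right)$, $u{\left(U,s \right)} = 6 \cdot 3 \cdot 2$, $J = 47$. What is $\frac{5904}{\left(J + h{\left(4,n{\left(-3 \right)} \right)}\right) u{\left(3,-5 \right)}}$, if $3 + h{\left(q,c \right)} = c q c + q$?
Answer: $\frac{41}{912} \approx 0.044956$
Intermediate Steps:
$u{\left(U,s \right)} = 36$ ($u{\left(U,s \right)} = 18 \cdot 2 = 36$)
$n{\left(E \right)} = 10 E$ ($n{\left(E \right)} = - 5 E \left(-2\right) = 10 E$)
$h{\left(q,c \right)} = -3 + q + q c^{2}$ ($h{\left(q,c \right)} = -3 + \left(c q c + q\right) = -3 + \left(q c^{2} + q\right) = -3 + \left(q + q c^{2}\right) = -3 + q + q c^{2}$)
$\frac{5904}{\left(J + h{\left(4,n{\left(-3 \right)} \right)}\right) u{\left(3,-5 \right)}} = \frac{5904}{\left(47 + \left(-3 + 4 + 4 \left(10 \left(-3\right)\right)^{2}\right)\right) 36} = \frac{5904}{\left(47 + \left(-3 + 4 + 4 \left(-30\right)^{2}\right)\right) 36} = \frac{5904}{\left(47 + \left(-3 + 4 + 4 \cdot 900\right)\right) 36} = \frac{5904}{\left(47 + \left(-3 + 4 + 3600\right)\right) 36} = \frac{5904}{\left(47 + 3601\right) 36} = \frac{5904}{3648 \cdot 36} = \frac{5904}{131328} = 5904 \cdot \frac{1}{131328} = \frac{41}{912}$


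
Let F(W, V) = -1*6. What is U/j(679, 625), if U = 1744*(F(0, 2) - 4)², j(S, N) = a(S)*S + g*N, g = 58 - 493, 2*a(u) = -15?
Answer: -69760/110787 ≈ -0.62968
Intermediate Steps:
F(W, V) = -6
a(u) = -15/2 (a(u) = (½)*(-15) = -15/2)
g = -435
j(S, N) = -435*N - 15*S/2 (j(S, N) = -15*S/2 - 435*N = -435*N - 15*S/2)
U = 174400 (U = 1744*(-6 - 4)² = 1744*(-10)² = 1744*100 = 174400)
U/j(679, 625) = 174400/(-435*625 - 15/2*679) = 174400/(-271875 - 10185/2) = 174400/(-553935/2) = 174400*(-2/553935) = -69760/110787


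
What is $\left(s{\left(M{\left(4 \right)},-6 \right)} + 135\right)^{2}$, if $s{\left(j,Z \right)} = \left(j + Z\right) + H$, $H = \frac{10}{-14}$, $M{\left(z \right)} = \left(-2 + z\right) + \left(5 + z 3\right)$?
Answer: $\frac{1062961}{49} \approx 21693.0$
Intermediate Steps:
$M{\left(z \right)} = 3 + 4 z$ ($M{\left(z \right)} = \left(-2 + z\right) + \left(5 + 3 z\right) = 3 + 4 z$)
$H = - \frac{5}{7}$ ($H = 10 \left(- \frac{1}{14}\right) = - \frac{5}{7} \approx -0.71429$)
$s{\left(j,Z \right)} = - \frac{5}{7} + Z + j$ ($s{\left(j,Z \right)} = \left(j + Z\right) - \frac{5}{7} = \left(Z + j\right) - \frac{5}{7} = - \frac{5}{7} + Z + j$)
$\left(s{\left(M{\left(4 \right)},-6 \right)} + 135\right)^{2} = \left(\left(- \frac{5}{7} - 6 + \left(3 + 4 \cdot 4\right)\right) + 135\right)^{2} = \left(\left(- \frac{5}{7} - 6 + \left(3 + 16\right)\right) + 135\right)^{2} = \left(\left(- \frac{5}{7} - 6 + 19\right) + 135\right)^{2} = \left(\frac{86}{7} + 135\right)^{2} = \left(\frac{1031}{7}\right)^{2} = \frac{1062961}{49}$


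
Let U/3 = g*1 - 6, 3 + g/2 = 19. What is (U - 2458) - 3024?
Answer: -5404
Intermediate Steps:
g = 32 (g = -6 + 2*19 = -6 + 38 = 32)
U = 78 (U = 3*(32*1 - 6) = 3*(32 - 6) = 3*26 = 78)
(U - 2458) - 3024 = (78 - 2458) - 3024 = -2380 - 3024 = -5404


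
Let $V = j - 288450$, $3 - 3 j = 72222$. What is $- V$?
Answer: $312523$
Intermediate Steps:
$j = -24073$ ($j = 1 - 24074 = -24073$)
$V = -312523$ ($V = -24073 - 288450 = -312523$)
$- V = \left(-1\right) \left(-312523\right) = 312523$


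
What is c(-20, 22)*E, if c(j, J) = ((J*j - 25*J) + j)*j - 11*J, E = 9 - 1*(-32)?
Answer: 818278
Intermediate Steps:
E = 41 (E = 9 + 32 = 41)
c(j, J) = -11*J + j*(j - 25*J + J*j) (c(j, J) = ((-25*J + J*j) + j)*j - 11*J = (j - 25*J + J*j)*j - 11*J = j*(j - 25*J + J*j) - 11*J = -11*J + j*(j - 25*J + J*j))
c(-20, 22)*E = ((-20)**2 - 11*22 + 22*(-20)**2 - 25*22*(-20))*41 = (400 - 242 + 22*400 + 11000)*41 = (400 - 242 + 8800 + 11000)*41 = 19958*41 = 818278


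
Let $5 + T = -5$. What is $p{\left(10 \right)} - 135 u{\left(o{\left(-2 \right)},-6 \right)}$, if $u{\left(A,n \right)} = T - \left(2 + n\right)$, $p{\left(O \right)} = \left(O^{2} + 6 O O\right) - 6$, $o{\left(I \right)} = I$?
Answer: $1504$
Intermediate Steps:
$T = -10$ ($T = -5 - 5 = -10$)
$p{\left(O \right)} = -6 + 7 O^{2}$ ($p{\left(O \right)} = \left(O^{2} + 6 O^{2}\right) - 6 = 7 O^{2} - 6 = -6 + 7 O^{2}$)
$u{\left(A,n \right)} = -12 - n$ ($u{\left(A,n \right)} = -10 - \left(2 + n\right) = -12 - n$)
$p{\left(10 \right)} - 135 u{\left(o{\left(-2 \right)},-6 \right)} = \left(-6 + 7 \cdot 10^{2}\right) - 135 \left(-12 - -6\right) = \left(-6 + 7 \cdot 100\right) - 135 \left(-12 + 6\right) = \left(-6 + 700\right) - -810 = 694 + 810 = 1504$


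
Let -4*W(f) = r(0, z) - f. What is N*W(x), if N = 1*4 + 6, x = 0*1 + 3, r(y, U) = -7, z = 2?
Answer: 25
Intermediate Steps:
x = 3 (x = 0 + 3 = 3)
W(f) = 7/4 + f/4 (W(f) = -(-7 - f)/4 = 7/4 + f/4)
N = 10 (N = 4 + 6 = 10)
N*W(x) = 10*(7/4 + (¼)*3) = 10*(7/4 + ¾) = 10*(5/2) = 25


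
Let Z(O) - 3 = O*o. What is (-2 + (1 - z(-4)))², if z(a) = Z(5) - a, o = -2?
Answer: 4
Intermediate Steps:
Z(O) = 3 - 2*O (Z(O) = 3 + O*(-2) = 3 - 2*O)
z(a) = -7 - a (z(a) = (3 - 2*5) - a = (3 - 10) - a = -7 - a)
(-2 + (1 - z(-4)))² = (-2 + (1 - (-7 - 1*(-4))))² = (-2 + (1 - (-7 + 4)))² = (-2 + (1 - 1*(-3)))² = (-2 + (1 + 3))² = (-2 + 4)² = 2² = 4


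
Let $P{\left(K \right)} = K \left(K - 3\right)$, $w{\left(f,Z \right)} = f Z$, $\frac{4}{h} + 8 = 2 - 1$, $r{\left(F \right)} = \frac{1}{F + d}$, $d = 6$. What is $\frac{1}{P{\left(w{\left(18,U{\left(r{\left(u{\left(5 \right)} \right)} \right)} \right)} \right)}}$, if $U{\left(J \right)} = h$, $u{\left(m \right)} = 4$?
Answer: $\frac{49}{6696} \approx 0.0073178$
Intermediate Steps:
$r{\left(F \right)} = \frac{1}{6 + F}$ ($r{\left(F \right)} = \frac{1}{F + 6} = \frac{1}{6 + F}$)
$h = - \frac{4}{7}$ ($h = \frac{4}{-8 + \left(2 - 1\right)} = \frac{4}{-8 + 1} = \frac{4}{-7} = 4 \left(- \frac{1}{7}\right) = - \frac{4}{7} \approx -0.57143$)
$U{\left(J \right)} = - \frac{4}{7}$
$w{\left(f,Z \right)} = Z f$
$P{\left(K \right)} = K \left(-3 + K\right)$
$\frac{1}{P{\left(w{\left(18,U{\left(r{\left(u{\left(5 \right)} \right)} \right)} \right)} \right)}} = \frac{1}{\left(- \frac{4}{7}\right) 18 \left(-3 - \frac{72}{7}\right)} = \frac{1}{\left(- \frac{72}{7}\right) \left(-3 - \frac{72}{7}\right)} = \frac{1}{\left(- \frac{72}{7}\right) \left(- \frac{93}{7}\right)} = \frac{1}{\frac{6696}{49}} = \frac{49}{6696}$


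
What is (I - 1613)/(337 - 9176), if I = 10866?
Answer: -9253/8839 ≈ -1.0468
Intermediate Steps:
(I - 1613)/(337 - 9176) = (10866 - 1613)/(337 - 9176) = 9253/(-8839) = 9253*(-1/8839) = -9253/8839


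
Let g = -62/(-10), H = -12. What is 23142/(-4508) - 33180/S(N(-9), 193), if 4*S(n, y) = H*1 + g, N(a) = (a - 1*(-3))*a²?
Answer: 213631263/9338 ≈ 22878.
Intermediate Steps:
g = 31/5 (g = -62*(-⅒) = 31/5 ≈ 6.2000)
N(a) = a²*(3 + a) (N(a) = (a + 3)*a² = (3 + a)*a² = a²*(3 + a))
S(n, y) = -29/20 (S(n, y) = (-12*1 + 31/5)/4 = (-12 + 31/5)/4 = (¼)*(-29/5) = -29/20)
23142/(-4508) - 33180/S(N(-9), 193) = 23142/(-4508) - 33180/(-29/20) = 23142*(-1/4508) - 33180*(-20/29) = -1653/322 + 663600/29 = 213631263/9338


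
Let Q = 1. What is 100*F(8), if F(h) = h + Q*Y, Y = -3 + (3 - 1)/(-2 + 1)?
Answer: 300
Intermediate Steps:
Y = -5 (Y = -3 + 2/(-1) = -3 + 2*(-1) = -3 - 2 = -5)
F(h) = -5 + h (F(h) = h + 1*(-5) = h - 5 = -5 + h)
100*F(8) = 100*(-5 + 8) = 100*3 = 300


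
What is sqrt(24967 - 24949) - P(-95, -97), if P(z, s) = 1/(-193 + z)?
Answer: 1/288 + 3*sqrt(2) ≈ 4.2461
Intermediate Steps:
sqrt(24967 - 24949) - P(-95, -97) = sqrt(24967 - 24949) - 1/(-193 - 95) = sqrt(18) - 1/(-288) = 3*sqrt(2) - 1*(-1/288) = 3*sqrt(2) + 1/288 = 1/288 + 3*sqrt(2)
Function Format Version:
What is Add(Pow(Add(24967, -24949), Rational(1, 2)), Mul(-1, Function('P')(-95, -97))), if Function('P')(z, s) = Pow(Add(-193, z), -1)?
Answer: Add(Rational(1, 288), Mul(3, Pow(2, Rational(1, 2)))) ≈ 4.2461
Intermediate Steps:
Add(Pow(Add(24967, -24949), Rational(1, 2)), Mul(-1, Function('P')(-95, -97))) = Add(Pow(Add(24967, -24949), Rational(1, 2)), Mul(-1, Pow(Add(-193, -95), -1))) = Add(Pow(18, Rational(1, 2)), Mul(-1, Pow(-288, -1))) = Add(Mul(3, Pow(2, Rational(1, 2))), Mul(-1, Rational(-1, 288))) = Add(Mul(3, Pow(2, Rational(1, 2))), Rational(1, 288)) = Add(Rational(1, 288), Mul(3, Pow(2, Rational(1, 2))))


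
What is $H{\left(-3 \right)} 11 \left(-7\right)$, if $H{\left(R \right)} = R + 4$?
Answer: $-77$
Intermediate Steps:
$H{\left(R \right)} = 4 + R$
$H{\left(-3 \right)} 11 \left(-7\right) = \left(4 - 3\right) 11 \left(-7\right) = 1 \cdot 11 \left(-7\right) = 11 \left(-7\right) = -77$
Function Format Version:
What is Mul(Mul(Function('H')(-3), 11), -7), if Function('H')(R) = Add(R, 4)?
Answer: -77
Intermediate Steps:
Function('H')(R) = Add(4, R)
Mul(Mul(Function('H')(-3), 11), -7) = Mul(Mul(Add(4, -3), 11), -7) = Mul(Mul(1, 11), -7) = Mul(11, -7) = -77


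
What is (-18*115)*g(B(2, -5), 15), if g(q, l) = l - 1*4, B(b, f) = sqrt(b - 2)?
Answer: -22770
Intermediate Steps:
B(b, f) = sqrt(-2 + b)
g(q, l) = -4 + l (g(q, l) = l - 4 = -4 + l)
(-18*115)*g(B(2, -5), 15) = (-18*115)*(-4 + 15) = -2070*11 = -22770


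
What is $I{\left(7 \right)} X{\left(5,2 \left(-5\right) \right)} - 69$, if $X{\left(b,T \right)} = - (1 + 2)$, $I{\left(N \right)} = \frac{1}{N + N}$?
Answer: $- \frac{969}{14} \approx -69.214$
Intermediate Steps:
$I{\left(N \right)} = \frac{1}{2 N}$
$X{\left(b,T \right)} = -3$ ($X{\left(b,T \right)} = \left(-1\right) 3 = -3$)
$I{\left(7 \right)} X{\left(5,2 \left(-5\right) \right)} - 69 = \frac{1}{2 \cdot 7} \left(-3\right) - 69 = \frac{1}{2} \cdot \frac{1}{7} \left(-3\right) - 69 = \frac{1}{14} \left(-3\right) - 69 = - \frac{3}{14} - 69 = - \frac{969}{14}$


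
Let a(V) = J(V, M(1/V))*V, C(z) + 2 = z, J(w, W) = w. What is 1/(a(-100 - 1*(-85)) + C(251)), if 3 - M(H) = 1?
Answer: 1/474 ≈ 0.0021097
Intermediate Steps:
M(H) = 2 (M(H) = 3 - 1*1 = 3 - 1 = 2)
C(z) = -2 + z
a(V) = V**2 (a(V) = V*V = V**2)
1/(a(-100 - 1*(-85)) + C(251)) = 1/((-100 - 1*(-85))**2 + (-2 + 251)) = 1/((-100 + 85)**2 + 249) = 1/((-15)**2 + 249) = 1/(225 + 249) = 1/474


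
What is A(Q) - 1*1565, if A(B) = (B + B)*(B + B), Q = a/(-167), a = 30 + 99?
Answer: -43579721/27889 ≈ -1562.6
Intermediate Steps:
a = 129
Q = -129/167 (Q = 129/(-167) = 129*(-1/167) = -129/167 ≈ -0.77246)
A(B) = 4*B² (A(B) = (2*B)*(2*B) = 4*B²)
A(Q) - 1*1565 = 4*(-129/167)² - 1*1565 = 4*(16641/27889) - 1565 = 66564/27889 - 1565 = -43579721/27889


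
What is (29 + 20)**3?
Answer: 117649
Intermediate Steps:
(29 + 20)**3 = 49**3 = 117649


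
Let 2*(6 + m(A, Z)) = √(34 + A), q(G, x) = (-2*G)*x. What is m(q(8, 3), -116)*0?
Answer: 0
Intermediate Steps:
q(G, x) = -2*G*x
m(A, Z) = -6 + √(34 + A)/2
m(q(8, 3), -116)*0 = (-6 + √(34 - 2*8*3)/2)*0 = (-6 + √(34 - 48)/2)*0 = (-6 + √(-14)/2)*0 = (-6 + (I*√14)/2)*0 = (-6 + I*√14/2)*0 = 0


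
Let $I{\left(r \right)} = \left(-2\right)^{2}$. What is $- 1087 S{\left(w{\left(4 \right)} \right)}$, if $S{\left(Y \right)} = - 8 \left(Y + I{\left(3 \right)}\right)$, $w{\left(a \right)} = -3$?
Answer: $8696$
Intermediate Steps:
$I{\left(r \right)} = 4$
$S{\left(Y \right)} = -32 - 8 Y$ ($S{\left(Y \right)} = - 8 \left(Y + 4\right) = - 8 \left(4 + Y\right) = -32 - 8 Y$)
$- 1087 S{\left(w{\left(4 \right)} \right)} = - 1087 \left(-32 - -24\right) = - 1087 \left(-32 + 24\right) = \left(-1087\right) \left(-8\right) = 8696$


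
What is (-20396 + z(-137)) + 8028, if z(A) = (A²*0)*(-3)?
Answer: -12368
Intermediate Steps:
z(A) = 0 (z(A) = 0*(-3) = 0)
(-20396 + z(-137)) + 8028 = (-20396 + 0) + 8028 = -20396 + 8028 = -12368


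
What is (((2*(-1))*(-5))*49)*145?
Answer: 71050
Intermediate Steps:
(((2*(-1))*(-5))*49)*145 = (-2*(-5)*49)*145 = (10*49)*145 = 490*145 = 71050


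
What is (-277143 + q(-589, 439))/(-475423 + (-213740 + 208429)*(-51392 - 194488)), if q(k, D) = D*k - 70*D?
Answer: -566444/1305393257 ≈ -0.00043393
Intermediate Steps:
q(k, D) = -70*D + D*k
(-277143 + q(-589, 439))/(-475423 + (-213740 + 208429)*(-51392 - 194488)) = (-277143 + 439*(-70 - 589))/(-475423 + (-213740 + 208429)*(-51392 - 194488)) = (-277143 + 439*(-659))/(-475423 - 5311*(-245880)) = (-277143 - 289301)/(-475423 + 1305868680) = -566444/1305393257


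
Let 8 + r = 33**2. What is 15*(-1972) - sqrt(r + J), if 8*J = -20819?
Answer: -29580 - I*sqrt(24342)/4 ≈ -29580.0 - 39.005*I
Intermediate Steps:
J = -20819/8 (J = (1/8)*(-20819) = -20819/8 ≈ -2602.4)
r = 1081 (r = -8 + 33**2 = -8 + 1089 = 1081)
15*(-1972) - sqrt(r + J) = 15*(-1972) - sqrt(1081 - 20819/8) = -29580 - sqrt(-12171/8) = -29580 - I*sqrt(24342)/4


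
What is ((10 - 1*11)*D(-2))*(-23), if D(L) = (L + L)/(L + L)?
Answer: 23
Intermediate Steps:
D(L) = 1 (D(L) = (2*L)/((2*L)) = (2*L)*(1/(2*L)) = 1)
((10 - 1*11)*D(-2))*(-23) = ((10 - 1*11)*1)*(-23) = ((10 - 11)*1)*(-23) = -1*1*(-23) = -1*(-23) = 23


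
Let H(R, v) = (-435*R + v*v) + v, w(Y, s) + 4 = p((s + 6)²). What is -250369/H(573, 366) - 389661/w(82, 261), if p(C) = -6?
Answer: 6398201629/164190 ≈ 38968.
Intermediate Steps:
w(Y, s) = -10 (w(Y, s) = -4 - 6 = -10)
H(R, v) = v + v² - 435*R (H(R, v) = (-435*R + v²) + v = (v² - 435*R) + v = v + v² - 435*R)
-250369/H(573, 366) - 389661/w(82, 261) = -250369/(366 + 366² - 435*573) - 389661/(-10) = -250369/(366 + 133956 - 249255) - 389661*(-⅒) = -250369/(-114933) + 389661/10 = -250369*(-1/114933) + 389661/10 = 35767/16419 + 389661/10 = 6398201629/164190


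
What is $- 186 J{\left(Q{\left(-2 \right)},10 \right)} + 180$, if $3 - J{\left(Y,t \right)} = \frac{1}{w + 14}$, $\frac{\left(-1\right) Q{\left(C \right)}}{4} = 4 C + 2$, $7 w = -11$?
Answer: $- \frac{10528}{29} \approx -363.03$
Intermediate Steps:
$w = - \frac{11}{7}$ ($w = \frac{1}{7} \left(-11\right) = - \frac{11}{7} \approx -1.5714$)
$Q{\left(C \right)} = -8 - 16 C$ ($Q{\left(C \right)} = - 4 \left(4 C + 2\right) = - 4 \left(2 + 4 C\right) = -8 - 16 C$)
$J{\left(Y,t \right)} = \frac{254}{87}$ ($J{\left(Y,t \right)} = 3 - \frac{1}{- \frac{11}{7} + 14} = 3 - \frac{1}{\frac{87}{7}} = 3 - \frac{7}{87} = \frac{254}{87}$)
$- 186 J{\left(Q{\left(-2 \right)},10 \right)} + 180 = \left(-186\right) \frac{254}{87} + 180 = - \frac{15748}{29} + 180 = - \frac{10528}{29}$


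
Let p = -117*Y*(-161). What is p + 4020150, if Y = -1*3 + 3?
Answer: 4020150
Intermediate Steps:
Y = 0 (Y = -3 + 3 = 0)
p = 0 (p = -117*0*(-161) = 0*(-161) = 0)
p + 4020150 = 0 + 4020150 = 4020150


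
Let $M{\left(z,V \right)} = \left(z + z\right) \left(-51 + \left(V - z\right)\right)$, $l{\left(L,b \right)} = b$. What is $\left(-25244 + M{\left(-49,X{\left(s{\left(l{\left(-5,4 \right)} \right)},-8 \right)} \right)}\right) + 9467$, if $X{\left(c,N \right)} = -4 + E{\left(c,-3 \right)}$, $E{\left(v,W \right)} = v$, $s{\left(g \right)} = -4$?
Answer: $-14797$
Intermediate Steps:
$X{\left(c,N \right)} = -4 + c$
$M{\left(z,V \right)} = 2 z \left(-51 + V - z\right)$
$\left(-25244 + M{\left(-49,X{\left(s{\left(l{\left(-5,4 \right)} \right)},-8 \right)} \right)}\right) + 9467 = \left(-25244 + 2 \left(-49\right) \left(-51 - 8 - -49\right)\right) + 9467 = \left(-25244 + 2 \left(-49\right) \left(-51 - 8 + 49\right)\right) + 9467 = \left(-25244 + 2 \left(-49\right) \left(-10\right)\right) + 9467 = \left(-25244 + 980\right) + 9467 = -24264 + 9467 = -14797$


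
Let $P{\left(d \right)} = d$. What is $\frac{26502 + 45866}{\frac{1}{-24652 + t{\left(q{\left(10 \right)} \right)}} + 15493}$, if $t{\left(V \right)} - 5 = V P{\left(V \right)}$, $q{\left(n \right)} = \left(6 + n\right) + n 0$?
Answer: $\frac{882563944}{188944881} \approx 4.671$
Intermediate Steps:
$q{\left(n \right)} = 6 + n$ ($q{\left(n \right)} = \left(6 + n\right) + 0 = 6 + n$)
$t{\left(V \right)} = 5 + V^{2}$ ($t{\left(V \right)} = 5 + V V = 5 + V^{2}$)
$\frac{26502 + 45866}{\frac{1}{-24652 + t{\left(q{\left(10 \right)} \right)}} + 15493} = \frac{26502 + 45866}{\frac{1}{-24652 + \left(5 + \left(6 + 10\right)^{2}\right)} + 15493} = \frac{72368}{\frac{1}{-24652 + \left(5 + 16^{2}\right)} + 15493} = \frac{72368}{\frac{1}{-24652 + \left(5 + 256\right)} + 15493} = \frac{72368}{\frac{1}{-24652 + 261} + 15493} = \frac{72368}{\frac{1}{-24391} + 15493} = \frac{72368}{- \frac{1}{24391} + 15493} = \frac{72368}{\frac{377889762}{24391}} = 72368 \cdot \frac{24391}{377889762} = \frac{882563944}{188944881}$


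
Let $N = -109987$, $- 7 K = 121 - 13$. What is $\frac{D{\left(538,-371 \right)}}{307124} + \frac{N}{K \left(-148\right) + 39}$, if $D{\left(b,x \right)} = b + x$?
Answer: $- \frac{236454816797}{4992914868} \approx -47.358$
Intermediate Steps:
$K = - \frac{108}{7}$ ($K = - \frac{121 - 13}{7} = \left(- \frac{1}{7}\right) 108 = - \frac{108}{7} \approx -15.429$)
$\frac{D{\left(538,-371 \right)}}{307124} + \frac{N}{K \left(-148\right) + 39} = \frac{538 - 371}{307124} - \frac{109987}{\left(- \frac{108}{7}\right) \left(-148\right) + 39} = 167 \cdot \frac{1}{307124} - \frac{109987}{\frac{15984}{7} + 39} = \frac{167}{307124} - \frac{109987}{\frac{16257}{7}} = \frac{167}{307124} - \frac{769909}{16257} = - \frac{236454816797}{4992914868}$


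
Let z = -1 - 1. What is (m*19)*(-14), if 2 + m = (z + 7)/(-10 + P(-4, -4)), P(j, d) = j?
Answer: 627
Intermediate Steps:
z = -2
m = -33/14 (m = -2 + (-2 + 7)/(-10 - 4) = -2 + 5/(-14) = -2 + 5*(-1/14) = -2 - 5/14 = -33/14 ≈ -2.3571)
(m*19)*(-14) = -33/14*19*(-14) = -627/14*(-14) = 627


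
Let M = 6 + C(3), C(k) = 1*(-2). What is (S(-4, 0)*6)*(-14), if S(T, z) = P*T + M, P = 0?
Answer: -336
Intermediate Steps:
C(k) = -2
M = 4 (M = 6 - 2 = 4)
S(T, z) = 4 (S(T, z) = 0*T + 4 = 0 + 4 = 4)
(S(-4, 0)*6)*(-14) = (4*6)*(-14) = 24*(-14) = -336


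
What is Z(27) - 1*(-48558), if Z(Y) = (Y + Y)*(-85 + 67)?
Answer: 47586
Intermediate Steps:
Z(Y) = -36*Y (Z(Y) = (2*Y)*(-18) = -36*Y)
Z(27) - 1*(-48558) = -36*27 - 1*(-48558) = -972 + 48558 = 47586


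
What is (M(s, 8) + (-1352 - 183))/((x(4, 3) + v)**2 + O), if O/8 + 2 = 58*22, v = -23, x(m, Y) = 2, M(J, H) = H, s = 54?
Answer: -1527/10633 ≈ -0.14361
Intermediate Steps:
O = 10192 (O = -16 + 8*(58*22) = -16 + 8*1276 = -16 + 10208 = 10192)
(M(s, 8) + (-1352 - 183))/((x(4, 3) + v)**2 + O) = (8 + (-1352 - 183))/((2 - 23)**2 + 10192) = (8 - 1535)/((-21)**2 + 10192) = -1527/(441 + 10192) = -1527/10633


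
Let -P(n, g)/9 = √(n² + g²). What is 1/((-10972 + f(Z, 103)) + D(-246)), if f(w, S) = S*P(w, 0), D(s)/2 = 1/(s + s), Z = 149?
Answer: -246/36677371 ≈ -6.7071e-6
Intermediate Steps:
D(s) = 1/s (D(s) = 2/(s + s) = 2/((2*s)) = 2*(1/(2*s)) = 1/s)
P(n, g) = -9*√(g² + n²) (P(n, g) = -9*√(n² + g²) = -9*√(g² + n²))
f(w, S) = -9*S*√(w²) (f(w, S) = S*(-9*√(0² + w²)) = S*(-9*√(0 + w²)) = S*(-9*√(w²)) = -9*S*√(w²))
1/((-10972 + f(Z, 103)) + D(-246)) = 1/((-10972 - 9*103*√(149²)) + 1/(-246)) = 1/((-10972 - 9*103*√22201) - 1/246) = 1/((-10972 - 9*103*149) - 1/246) = 1/((-10972 - 138123) - 1/246) = 1/(-149095 - 1/246) = 1/(-36677371/246) = -246/36677371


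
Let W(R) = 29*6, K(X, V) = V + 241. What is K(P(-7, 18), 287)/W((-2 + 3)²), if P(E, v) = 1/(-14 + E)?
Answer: 88/29 ≈ 3.0345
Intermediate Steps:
K(X, V) = 241 + V
W(R) = 174
K(P(-7, 18), 287)/W((-2 + 3)²) = (241 + 287)/174 = 528*(1/174) = 88/29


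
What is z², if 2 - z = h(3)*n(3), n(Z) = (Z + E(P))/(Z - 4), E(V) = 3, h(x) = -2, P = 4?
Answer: 100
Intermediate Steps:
n(Z) = (3 + Z)/(-4 + Z) (n(Z) = (Z + 3)/(Z - 4) = (3 + Z)/(-4 + Z))
z = -10 (z = 2 - (-2)*(3 + 3)/(-4 + 3) = 2 - (-2)*6/(-1) = 2 - (-2)*(-1*6) = 2 - (-2)*(-6) = 2 - 1*12 = 2 - 12 = -10)
z² = (-10)² = 100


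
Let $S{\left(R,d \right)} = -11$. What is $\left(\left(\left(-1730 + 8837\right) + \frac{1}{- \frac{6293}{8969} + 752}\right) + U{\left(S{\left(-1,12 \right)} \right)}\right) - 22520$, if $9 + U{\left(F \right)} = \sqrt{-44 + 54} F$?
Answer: $- \frac{103919518721}{6738395} - 11 \sqrt{10} \approx -15457.0$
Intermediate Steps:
$U{\left(F \right)} = -9 + F \sqrt{10}$ ($U{\left(F \right)} = -9 + \sqrt{-44 + 54} F = -9 + \sqrt{10} F = -9 + F \sqrt{10}$)
$\left(\left(\left(-1730 + 8837\right) + \frac{1}{- \frac{6293}{8969} + 752}\right) + U{\left(S{\left(-1,12 \right)} \right)}\right) - 22520 = \left(\left(\left(-1730 + 8837\right) + \frac{1}{- \frac{6293}{8969} + 752}\right) - \left(9 + 11 \sqrt{10}\right)\right) - 22520 = \left(\left(7107 + \frac{1}{\left(-6293\right) \frac{1}{8969} + 752}\right) - \left(9 + 11 \sqrt{10}\right)\right) - 22520 = \left(\left(7107 + \frac{1}{- \frac{6293}{8969} + 752}\right) - \left(9 + 11 \sqrt{10}\right)\right) - 22520 = \left(\left(7107 + \frac{1}{\frac{6738395}{8969}}\right) - \left(9 + 11 \sqrt{10}\right)\right) - 22520 = \left(\left(7107 + \frac{8969}{6738395}\right) - \left(9 + 11 \sqrt{10}\right)\right) - 22520 = \left(\frac{47889782234}{6738395} - \left(9 + 11 \sqrt{10}\right)\right) - 22520 = \left(\frac{47829136679}{6738395} - 11 \sqrt{10}\right) - 22520 = - \frac{103919518721}{6738395} - 11 \sqrt{10}$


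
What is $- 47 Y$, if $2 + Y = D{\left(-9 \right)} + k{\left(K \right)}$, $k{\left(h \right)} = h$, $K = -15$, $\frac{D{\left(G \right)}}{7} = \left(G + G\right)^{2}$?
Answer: $-105797$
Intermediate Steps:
$D{\left(G \right)} = 28 G^{2}$ ($D{\left(G \right)} = 7 \left(G + G\right)^{2} = 7 \left(2 G\right)^{2} = 7 \cdot 4 G^{2} = 28 G^{2}$)
$Y = 2251$ ($Y = -2 - \left(15 - 28 \left(-9\right)^{2}\right) = -2 + \left(28 \cdot 81 - 15\right) = -2 + \left(2268 - 15\right) = -2 + 2253 = 2251$)
$- 47 Y = \left(-47\right) 2251 = -105797$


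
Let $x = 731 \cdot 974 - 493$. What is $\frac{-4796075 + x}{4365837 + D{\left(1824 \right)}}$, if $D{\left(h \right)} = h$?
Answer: $- \frac{4084574}{4367661} \approx -0.93519$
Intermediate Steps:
$x = 711501$ ($x = 711994 - 493 = 711501$)
$\frac{-4796075 + x}{4365837 + D{\left(1824 \right)}} = \frac{-4796075 + 711501}{4365837 + 1824} = - \frac{4084574}{4367661}$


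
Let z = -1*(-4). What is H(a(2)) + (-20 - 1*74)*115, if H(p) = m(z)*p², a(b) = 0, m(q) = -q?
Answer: -10810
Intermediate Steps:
z = 4
H(p) = -4*p² (H(p) = (-1*4)*p² = -4*p²)
H(a(2)) + (-20 - 1*74)*115 = -4*0² + (-20 - 1*74)*115 = -4*0 + (-20 - 74)*115 = 0 - 94*115 = 0 - 10810 = -10810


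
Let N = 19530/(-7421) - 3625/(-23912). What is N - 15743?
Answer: -2794050437571/177450952 ≈ -15745.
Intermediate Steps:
N = -440100235/177450952 (N = 19530*(-1/7421) - 3625*(-1/23912) = -19530/7421 + 3625/23912 = -440100235/177450952 ≈ -2.4801)
N - 15743 = -440100235/177450952 - 15743 = -2794050437571/177450952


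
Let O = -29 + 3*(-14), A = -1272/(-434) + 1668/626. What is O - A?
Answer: -5202437/67921 ≈ -76.595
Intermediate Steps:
A = 380046/67921 (A = -1272*(-1/434) + 1668*(1/626) = 636/217 + 834/313 = 380046/67921 ≈ 5.5954)
O = -71 (O = -29 - 42 = -71)
O - A = -71 - 1*380046/67921 = -71 - 380046/67921 = -5202437/67921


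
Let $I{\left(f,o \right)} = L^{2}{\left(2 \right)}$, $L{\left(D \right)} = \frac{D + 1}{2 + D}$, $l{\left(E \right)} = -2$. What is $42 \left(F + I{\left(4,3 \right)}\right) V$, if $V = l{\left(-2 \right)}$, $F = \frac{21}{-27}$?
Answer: $\frac{217}{12} \approx 18.083$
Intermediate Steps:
$F = - \frac{7}{9}$ ($F = 21 \left(- \frac{1}{27}\right) = - \frac{7}{9} \approx -0.77778$)
$L{\left(D \right)} = \frac{1 + D}{2 + D}$
$I{\left(f,o \right)} = \frac{9}{16}$ ($I{\left(f,o \right)} = \left(\frac{1 + 2}{2 + 2}\right)^{2} = \left(\frac{1}{4} \cdot 3\right)^{2} = \left(\frac{3}{4}\right)^{2} = \frac{9}{16}$)
$V = -2$
$42 \left(F + I{\left(4,3 \right)}\right) V = 42 \left(- \frac{7}{9} + \frac{9}{16}\right) \left(-2\right) = 42 \left(- \frac{31}{144}\right) \left(-2\right) = \left(- \frac{217}{24}\right) \left(-2\right) = \frac{217}{12}$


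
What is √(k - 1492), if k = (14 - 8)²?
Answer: 4*I*√91 ≈ 38.158*I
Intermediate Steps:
k = 36 (k = 6² = 36)
√(k - 1492) = √(36 - 1492) = √(-1456) = 4*I*√91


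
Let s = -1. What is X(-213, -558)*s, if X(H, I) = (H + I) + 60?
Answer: 711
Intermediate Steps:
X(H, I) = 60 + H + I
X(-213, -558)*s = (60 - 213 - 558)*(-1) = -711*(-1) = 711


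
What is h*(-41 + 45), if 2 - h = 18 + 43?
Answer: -236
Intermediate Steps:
h = -59 (h = 2 - (18 + 43) = 2 - 1*61 = 2 - 61 = -59)
h*(-41 + 45) = -59*(-41 + 45) = -59*4 = -236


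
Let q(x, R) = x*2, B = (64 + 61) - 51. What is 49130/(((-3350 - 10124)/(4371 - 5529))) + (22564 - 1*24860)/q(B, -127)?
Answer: 1048644952/249269 ≈ 4206.9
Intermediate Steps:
B = 74 (B = 125 - 51 = 74)
q(x, R) = 2*x
49130/(((-3350 - 10124)/(4371 - 5529))) + (22564 - 1*24860)/q(B, -127) = 49130/(((-3350 - 10124)/(4371 - 5529))) + (22564 - 1*24860)/((2*74)) = 49130/((-13474/(-1158))) + (22564 - 24860)/148 = 49130/((-13474*(-1/1158))) - 2296*1/148 = 49130/(6737/579) - 574/37 = 49130*(579/6737) - 574/37 = 28446270/6737 - 574/37 = 1048644952/249269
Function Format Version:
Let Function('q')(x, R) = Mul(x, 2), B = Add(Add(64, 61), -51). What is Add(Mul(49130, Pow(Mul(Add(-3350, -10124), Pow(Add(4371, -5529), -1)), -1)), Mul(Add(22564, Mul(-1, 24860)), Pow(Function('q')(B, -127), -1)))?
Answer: Rational(1048644952, 249269) ≈ 4206.9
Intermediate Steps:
B = 74 (B = Add(125, -51) = 74)
Function('q')(x, R) = Mul(2, x)
Add(Mul(49130, Pow(Mul(Add(-3350, -10124), Pow(Add(4371, -5529), -1)), -1)), Mul(Add(22564, Mul(-1, 24860)), Pow(Function('q')(B, -127), -1))) = Add(Mul(49130, Pow(Mul(Add(-3350, -10124), Pow(Add(4371, -5529), -1)), -1)), Mul(Add(22564, Mul(-1, 24860)), Pow(Mul(2, 74), -1))) = Add(Mul(49130, Pow(Mul(-13474, Pow(-1158, -1)), -1)), Mul(Add(22564, -24860), Pow(148, -1))) = Add(Mul(49130, Pow(Mul(-13474, Rational(-1, 1158)), -1)), Mul(-2296, Rational(1, 148))) = Add(Mul(49130, Pow(Rational(6737, 579), -1)), Rational(-574, 37)) = Add(Mul(49130, Rational(579, 6737)), Rational(-574, 37)) = Add(Rational(28446270, 6737), Rational(-574, 37)) = Rational(1048644952, 249269)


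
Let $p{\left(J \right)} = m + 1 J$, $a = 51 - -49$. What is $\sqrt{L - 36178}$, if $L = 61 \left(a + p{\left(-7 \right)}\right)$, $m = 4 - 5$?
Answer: $i \sqrt{30566} \approx 174.83 i$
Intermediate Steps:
$a = 100$ ($a = 51 + 49 = 100$)
$m = -1$ ($m = 4 - 5 = -1$)
$p{\left(J \right)} = -1 + J$ ($p{\left(J \right)} = -1 + 1 J = -1 + J$)
$L = 5612$ ($L = 61 \left(100 - 8\right) = 61 \cdot 92 = 5612$)
$\sqrt{L - 36178} = \sqrt{5612 - 36178} = \sqrt{-30566} = i \sqrt{30566}$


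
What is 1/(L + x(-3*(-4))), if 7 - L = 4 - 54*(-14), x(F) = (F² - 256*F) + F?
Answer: -1/3669 ≈ -0.00027255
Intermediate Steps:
x(F) = F² - 255*F
L = -753 (L = 7 - (4 - 54*(-14)) = 7 - (4 + 756) = 7 - 1*760 = 7 - 760 = -753)
1/(L + x(-3*(-4))) = 1/(-753 + (-3*(-4))*(-255 - 3*(-4))) = 1/(-753 + 12*(-255 + 12)) = 1/(-753 + 12*(-243)) = 1/(-753 - 2916) = 1/(-3669) = -1/3669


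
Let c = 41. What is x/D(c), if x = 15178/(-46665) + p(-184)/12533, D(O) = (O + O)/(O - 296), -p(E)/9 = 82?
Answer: 112332322/94035099 ≈ 1.1946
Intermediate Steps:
p(E) = -738 (p(E) = -9*82 = -738)
D(O) = 2*O/(-296 + O) (D(O) = (2*O)/(-296 + O) = 2*O/(-296 + O))
x = -224664644/584852445 (x = 15178/(-46665) - 738/12533 = 15178*(-1/46665) - 738*1/12533 = -15178/46665 - 738/12533 = -224664644/584852445 ≈ -0.38414)
x/D(c) = -224664644/(584852445*(2*41/(-296 + 41))) = -224664644/(584852445*(2*41/(-255))) = -224664644/(584852445*(2*41*(-1/255))) = -224664644/(584852445*(-82/255)) = -224664644/584852445*(-255/82) = 112332322/94035099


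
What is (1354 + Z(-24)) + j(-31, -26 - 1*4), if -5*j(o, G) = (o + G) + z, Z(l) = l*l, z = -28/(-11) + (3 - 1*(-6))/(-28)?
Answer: 2990303/1540 ≈ 1941.8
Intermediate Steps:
z = 685/308 (z = -28*(-1/11) + (3 + 6)*(-1/28) = 28/11 + 9*(-1/28) = 28/11 - 9/28 = 685/308 ≈ 2.2240)
Z(l) = l²
j(o, G) = -137/308 - G/5 - o/5 (j(o, G) = -((o + G) + 685/308)/5 = -((G + o) + 685/308)/5 = -(685/308 + G + o)/5 = -137/308 - G/5 - o/5)
(1354 + Z(-24)) + j(-31, -26 - 1*4) = (1354 + (-24)²) + (-137/308 - (-26 - 1*4)/5 - ⅕*(-31)) = (1354 + 576) + (-137/308 - (-26 - 4)/5 + 31/5) = 1930 + (-137/308 - ⅕*(-30) + 31/5) = 1930 + (-137/308 + 6 + 31/5) = 1930 + 18103/1540 = 2990303/1540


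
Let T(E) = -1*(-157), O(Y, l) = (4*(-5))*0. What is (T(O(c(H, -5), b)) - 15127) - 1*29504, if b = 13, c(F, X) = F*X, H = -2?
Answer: -44474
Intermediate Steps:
O(Y, l) = 0 (O(Y, l) = -20*0 = 0)
T(E) = 157
(T(O(c(H, -5), b)) - 15127) - 1*29504 = (157 - 15127) - 1*29504 = -14970 - 29504 = -44474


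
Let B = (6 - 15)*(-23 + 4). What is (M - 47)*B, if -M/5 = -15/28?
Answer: -212211/28 ≈ -7579.0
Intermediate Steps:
B = 171 (B = -9*(-19) = 171)
M = 75/28 (M = -(-75)/28 = -5*(-15/28) = 75/28 ≈ 2.6786)
(M - 47)*B = (75/28 - 47)*171 = -1241/28*171 = -212211/28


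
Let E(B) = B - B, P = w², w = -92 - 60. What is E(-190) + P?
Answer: 23104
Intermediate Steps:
w = -152
P = 23104 (P = (-152)² = 23104)
E(B) = 0
E(-190) + P = 0 + 23104 = 23104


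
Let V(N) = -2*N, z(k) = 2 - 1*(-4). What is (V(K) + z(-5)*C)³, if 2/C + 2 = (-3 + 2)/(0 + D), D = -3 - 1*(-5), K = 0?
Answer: -13824/125 ≈ -110.59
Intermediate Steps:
D = 2 (D = -3 + 5 = 2)
z(k) = 6 (z(k) = 2 + 4 = 6)
C = -⅘ (C = 2/(-2 + (-3 + 2)/(0 + 2)) = 2/(-2 - 1/2) = 2/(-2 - 1*½) = 2/(-2 - ½) = 2/(-5/2) = 2*(-⅖) = -⅘ ≈ -0.80000)
(V(K) + z(-5)*C)³ = (-2*0 + 6*(-⅘))³ = (0 - 24/5)³ = (-24/5)³ = -13824/125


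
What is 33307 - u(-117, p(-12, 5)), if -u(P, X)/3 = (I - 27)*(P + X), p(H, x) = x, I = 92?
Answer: 11467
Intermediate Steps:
u(P, X) = -195*P - 195*X (u(P, X) = -3*(92 - 27)*(P + X) = -195*(P + X) = -3*(65*P + 65*X) = -195*P - 195*X)
33307 - u(-117, p(-12, 5)) = 33307 - (-195*(-117) - 195*5) = 33307 - (22815 - 975) = 33307 - 1*21840 = 33307 - 21840 = 11467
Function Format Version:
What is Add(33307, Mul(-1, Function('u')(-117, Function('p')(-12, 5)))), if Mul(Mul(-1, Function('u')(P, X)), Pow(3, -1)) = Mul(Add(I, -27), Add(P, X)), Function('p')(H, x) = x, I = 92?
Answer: 11467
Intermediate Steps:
Function('u')(P, X) = Add(Mul(-195, P), Mul(-195, X)) (Function('u')(P, X) = Mul(-3, Mul(Add(92, -27), Add(P, X))) = Mul(-3, Mul(65, Add(P, X))) = Mul(-3, Add(Mul(65, P), Mul(65, X))) = Add(Mul(-195, P), Mul(-195, X)))
Add(33307, Mul(-1, Function('u')(-117, Function('p')(-12, 5)))) = Add(33307, Mul(-1, Add(Mul(-195, -117), Mul(-195, 5)))) = Add(33307, Mul(-1, Add(22815, -975))) = Add(33307, Mul(-1, 21840)) = Add(33307, -21840) = 11467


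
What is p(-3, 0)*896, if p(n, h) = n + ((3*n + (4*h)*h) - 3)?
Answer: -13440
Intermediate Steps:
p(n, h) = -3 + 4*n + 4*h² (p(n, h) = n + ((3*n + 4*h²) - 3) = n + (-3 + 3*n + 4*h²) = -3 + 4*n + 4*h²)
p(-3, 0)*896 = (-3 + 4*(-3) + 4*0²)*896 = (-3 - 12 + 4*0)*896 = (-3 - 12 + 0)*896 = -15*896 = -13440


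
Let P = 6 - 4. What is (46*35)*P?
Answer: 3220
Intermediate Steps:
P = 2
(46*35)*P = (46*35)*2 = 1610*2 = 3220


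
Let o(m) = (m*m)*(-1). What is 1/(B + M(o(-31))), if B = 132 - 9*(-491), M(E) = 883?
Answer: 1/5434 ≈ 0.00018403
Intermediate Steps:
o(m) = -m**2 (o(m) = m**2*(-1) = -m**2)
B = 4551 (B = 132 + 4419 = 4551)
1/(B + M(o(-31))) = 1/(4551 + 883) = 1/5434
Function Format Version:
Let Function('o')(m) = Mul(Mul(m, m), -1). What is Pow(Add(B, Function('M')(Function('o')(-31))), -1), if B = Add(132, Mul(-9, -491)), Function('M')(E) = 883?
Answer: Rational(1, 5434) ≈ 0.00018403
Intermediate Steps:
Function('o')(m) = Mul(-1, Pow(m, 2)) (Function('o')(m) = Mul(Pow(m, 2), -1) = Mul(-1, Pow(m, 2)))
B = 4551 (B = Add(132, 4419) = 4551)
Pow(Add(B, Function('M')(Function('o')(-31))), -1) = Pow(Add(4551, 883), -1) = Pow(5434, -1) = Rational(1, 5434)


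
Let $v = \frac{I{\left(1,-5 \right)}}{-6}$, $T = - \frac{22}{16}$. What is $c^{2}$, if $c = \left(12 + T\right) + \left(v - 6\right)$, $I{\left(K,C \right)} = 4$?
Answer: $\frac{9025}{576} \approx 15.668$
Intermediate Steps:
$T = - \frac{11}{8}$ ($T = \left(-22\right) \frac{1}{16} = - \frac{11}{8} \approx -1.375$)
$v = - \frac{2}{3}$ ($v = \frac{4}{-6} = 4 \left(- \frac{1}{6}\right) = - \frac{2}{3} \approx -0.66667$)
$c = \frac{95}{24}$ ($c = \left(12 - \frac{11}{8}\right) - \frac{20}{3} = \frac{85}{8} - \frac{20}{3} = \frac{95}{24} \approx 3.9583$)
$c^{2} = \left(\frac{95}{24}\right)^{2} = \frac{9025}{576}$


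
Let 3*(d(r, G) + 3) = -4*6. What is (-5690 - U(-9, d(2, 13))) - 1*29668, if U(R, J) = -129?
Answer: -35229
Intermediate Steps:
d(r, G) = -11 (d(r, G) = -3 + (-4*6)/3 = -3 + (1/3)*(-24) = -3 - 8 = -11)
(-5690 - U(-9, d(2, 13))) - 1*29668 = (-5690 - 1*(-129)) - 1*29668 = (-5690 + 129) - 29668 = -5561 - 29668 = -35229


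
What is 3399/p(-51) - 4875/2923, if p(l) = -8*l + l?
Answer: 2731634/347837 ≈ 7.8532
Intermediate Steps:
p(l) = -7*l
3399/p(-51) - 4875/2923 = 3399/((-7*(-51))) - 4875/2923 = 3399/357 - 4875*1/2923 = 3399*(1/357) - 4875/2923 = 1133/119 - 4875/2923 = 2731634/347837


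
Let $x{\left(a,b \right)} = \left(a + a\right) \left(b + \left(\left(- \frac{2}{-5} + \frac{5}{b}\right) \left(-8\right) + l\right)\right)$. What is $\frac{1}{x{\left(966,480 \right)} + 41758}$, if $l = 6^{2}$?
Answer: $\frac{5}{5161633} \approx 9.6869 \cdot 10^{-7}$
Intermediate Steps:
$l = 36$
$x{\left(a,b \right)} = 2 a \left(\frac{164}{5} + b - \frac{40}{b}\right)$ ($x{\left(a,b \right)} = \left(a + a\right) \left(b + \left(\left(- \frac{2}{-5} + \frac{5}{b}\right) \left(-8\right) + 36\right)\right) = 2 a \left(b + \left(\left(\left(-2\right) \left(- \frac{1}{5}\right) + \frac{5}{b}\right) \left(-8\right) + 36\right)\right) = 2 a \left(b + \left(\left(\frac{2}{5} + \frac{5}{b}\right) \left(-8\right) + 36\right)\right) = 2 a \left(b + \left(\left(- \frac{16}{5} - \frac{40}{b}\right) + 36\right)\right) = 2 a \left(b + \left(\frac{164}{5} - \frac{40}{b}\right)\right) = 2 a \left(\frac{164}{5} + b - \frac{40}{b}\right)$)
$\frac{1}{x{\left(966,480 \right)} + 41758} = \frac{1}{\frac{2}{5} \cdot 966 \cdot \frac{1}{480} \left(-200 + 480 \left(164 + 5 \cdot 480\right)\right) + 41758} = \frac{1}{\frac{2}{5} \cdot 966 \cdot \frac{1}{480} \left(-200 + 480 \left(164 + 2400\right)\right) + 41758} = \frac{1}{\frac{2}{5} \cdot 966 \cdot \frac{1}{480} \left(-200 + 480 \cdot 2564\right) + 41758} = \frac{1}{\frac{2}{5} \cdot 966 \cdot \frac{1}{480} \left(-200 + 1230720\right) + 41758} = \frac{1}{\frac{2}{5} \cdot 966 \cdot \frac{1}{480} \cdot 1230520 + 41758} = \frac{1}{\frac{4952843}{5} + 41758} = \frac{1}{\frac{5161633}{5}} = \frac{5}{5161633}$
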